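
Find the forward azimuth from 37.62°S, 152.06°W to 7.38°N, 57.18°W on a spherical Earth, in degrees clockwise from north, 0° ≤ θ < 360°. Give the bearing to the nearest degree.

Δλ = -57.18 − -152.06 = 94.88°.
θ = atan2( sin Δλ · cos φ₂ , cos φ₁ · sin φ₂ − sin φ₁ · cos φ₂ · cos Δλ )
  = atan2(0.98812, 0.05024) = 87.089° → normalised to [0°, 360°): 87.089°.

87°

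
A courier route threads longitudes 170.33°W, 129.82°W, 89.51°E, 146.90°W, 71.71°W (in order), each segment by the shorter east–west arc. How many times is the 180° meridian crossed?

2

Leg 1: -170.33° → -129.82°, shortest Δλ = 40.51° (east) — does not cross 180°.
Leg 2: -129.82° → +89.51°, shortest Δλ = -140.67° (west) — crosses 180°.
Leg 3: +89.51° → -146.90°, shortest Δλ = 123.59° (east) — crosses 180°.
Leg 4: -146.90° → -71.71°, shortest Δλ = 75.19° (east) — does not cross 180°.
Total crossings: 2.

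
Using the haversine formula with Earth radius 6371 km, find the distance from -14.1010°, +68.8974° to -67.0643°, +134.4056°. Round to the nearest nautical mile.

4059 nmi

Δλ = 134.4056 − 68.8974 = 65.5082°.
Δφ = -67.0643 − -14.1010 = -52.9633°.
a = sin²(Δφ/2) + cos φ₁ · cos φ₂ · sin²(Δλ/2) = 0.309471.
c = 2·atan2(√a, √(1−a)) = 1.17986 rad → d = 6371·c ≈ 7516.87 km ≈ 4058.78 nmi.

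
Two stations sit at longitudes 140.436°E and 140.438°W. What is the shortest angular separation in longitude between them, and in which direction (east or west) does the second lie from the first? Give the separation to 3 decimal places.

Raw difference: -140.438 − 140.436 = -280.874°.
Normalise into (−180°, 180°]: -280.874° + 360° = 79.126°.
Positive ⇒ the second point lies to the east; separation 79.126°.

79.126° east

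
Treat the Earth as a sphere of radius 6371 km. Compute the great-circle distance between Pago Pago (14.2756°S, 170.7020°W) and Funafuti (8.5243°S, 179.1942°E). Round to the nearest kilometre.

Δλ = 179.1942 − -170.7020 = 349.8962°; wrapped into (−180°, 180°]: -10.1038°.
Δφ = -8.5243 − -14.2756 = 5.7513°.
a = sin²(Δφ/2) + cos φ₁ · cos φ₂ · sin²(Δλ/2) = 0.009949.
c = 2·atan2(√a, √(1−a)) = 0.19982 rad → d = 6371·c ≈ 1273.04 km.

1273 km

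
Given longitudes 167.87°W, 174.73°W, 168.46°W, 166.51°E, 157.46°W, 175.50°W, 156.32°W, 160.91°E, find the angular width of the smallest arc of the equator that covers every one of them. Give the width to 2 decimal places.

Sort the longitudes: -175.50°, -174.73°, -168.46°, -167.87°, -157.46°, -156.32°, +160.91°, +166.51°.
Eastward gaps between consecutive values (wrapping around): 0.77°, 6.27°, 0.59°, 10.41°, 1.14°, 317.23°, 5.60°, 17.99°.
Largest gap = 317.23° ⇒ minimal covering band is its complement: 360° − 317.23° = 42.77°.
Band runs from +160.91° eastward to -156.32°, crossing the antimeridian.

42.77°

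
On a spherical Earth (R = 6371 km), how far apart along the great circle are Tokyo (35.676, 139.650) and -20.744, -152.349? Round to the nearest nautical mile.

5135 nmi

Δλ = -152.349 − 139.650 = -291.999°; wrapped into (−180°, 180°]: 68.001°.
Δφ = -20.744 − 35.676 = -56.420°.
a = sin²(Δφ/2) + cos φ₁ · cos φ₂ · sin²(Δλ/2) = 0.461001.
c = 2·atan2(√a, √(1−a)) = 1.49272 rad → d = 6371·c ≈ 9510.11 km ≈ 5135.05 nmi.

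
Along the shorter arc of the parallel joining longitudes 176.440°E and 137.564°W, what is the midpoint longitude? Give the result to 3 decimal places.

Signed shortest Δλ from +176.440° to -137.564° is +45.996°.
Midpoint longitude = +176.440° + (+45.996°)/2 = +176.440° + 22.998° = +199.438°.
Normalise into (−180°, 180°]: -160.562°.
(The naïve average (+176.440 + -137.564)/2 = 19.438° is on the wrong side of the globe.)

160.562°W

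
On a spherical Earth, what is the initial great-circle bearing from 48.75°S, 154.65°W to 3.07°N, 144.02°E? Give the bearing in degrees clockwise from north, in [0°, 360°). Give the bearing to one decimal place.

Δλ = 144.02 − -154.65 = 298.67°; wrapped into (−180°, 180°]: -61.33°.
θ = atan2( sin Δλ · cos φ₂ , cos φ₁ · sin φ₂ − sin φ₁ · cos φ₂ · cos Δλ )
  = atan2(-0.87614, 0.39550) = -65.705° → normalised to [0°, 360°): 294.295°.

294.3°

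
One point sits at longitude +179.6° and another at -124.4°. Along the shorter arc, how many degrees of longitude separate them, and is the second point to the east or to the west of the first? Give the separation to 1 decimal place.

56.0° east

Raw difference: -124.4 − 179.6 = -304.0°.
Normalise into (−180°, 180°]: -304.0° + 360° = 56.0°.
Positive ⇒ the second point lies to the east; separation 56.0°.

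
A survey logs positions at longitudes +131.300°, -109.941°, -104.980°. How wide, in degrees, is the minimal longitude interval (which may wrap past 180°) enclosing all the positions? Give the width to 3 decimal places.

123.720°

Sort the longitudes: -109.941°, -104.980°, +131.300°.
Eastward gaps between consecutive values (wrapping around): 4.961°, 236.280°, 118.759°.
Largest gap = 236.280° ⇒ minimal covering band is its complement: 360° − 236.280° = 123.720°.
Band runs from +131.300° eastward to -104.980°, crossing the antimeridian.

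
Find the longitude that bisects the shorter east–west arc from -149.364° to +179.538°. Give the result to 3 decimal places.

-164.913°

Signed shortest Δλ from -149.364° to +179.538° is -31.098°.
Midpoint longitude = -149.364° + (-31.098°)/2 = -149.364° − 15.549° = -164.913°.
(The naïve average (-149.364 + +179.538)/2 = 15.087° is on the wrong side of the globe.)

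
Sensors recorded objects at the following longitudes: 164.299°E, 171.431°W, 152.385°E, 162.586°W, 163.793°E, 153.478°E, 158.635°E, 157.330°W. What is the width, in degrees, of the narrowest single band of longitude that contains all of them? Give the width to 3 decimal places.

Sort the longitudes: -171.431°, -162.586°, -157.330°, +152.385°, +153.478°, +158.635°, +163.793°, +164.299°.
Eastward gaps between consecutive values (wrapping around): 8.845°, 5.256°, 309.715°, 1.093°, 5.157°, 5.158°, 0.506°, 24.270°.
Largest gap = 309.715° ⇒ minimal covering band is its complement: 360° − 309.715° = 50.285°.
Band runs from +152.385° eastward to -157.330°, crossing the antimeridian.

50.285°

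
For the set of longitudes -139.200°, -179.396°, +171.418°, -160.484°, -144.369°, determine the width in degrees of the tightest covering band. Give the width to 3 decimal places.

Sort the longitudes: -179.396°, -160.484°, -144.369°, -139.200°, +171.418°.
Eastward gaps between consecutive values (wrapping around): 18.912°, 16.115°, 5.169°, 310.618°, 9.186°.
Largest gap = 310.618° ⇒ minimal covering band is its complement: 360° − 310.618° = 49.382°.
Band runs from +171.418° eastward to -139.200°, crossing the antimeridian.

49.382°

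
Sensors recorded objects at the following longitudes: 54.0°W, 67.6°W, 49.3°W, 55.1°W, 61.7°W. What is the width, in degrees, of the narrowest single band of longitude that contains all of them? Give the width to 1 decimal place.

Sort the longitudes: -67.6°, -61.7°, -55.1°, -54.0°, -49.3°.
Eastward gaps between consecutive values (wrapping around): 5.9°, 6.6°, 1.1°, 4.7°, 341.7°.
Largest gap = 341.7° ⇒ minimal covering band is its complement: 360° − 341.7° = 18.3°.
Band runs from -67.6° eastward to -49.3°.

18.3°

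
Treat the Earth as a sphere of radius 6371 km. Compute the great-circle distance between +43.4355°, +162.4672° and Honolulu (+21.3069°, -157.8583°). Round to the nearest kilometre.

Δλ = -157.8583 − 162.4672 = -320.3255°; wrapped into (−180°, 180°]: 39.6745°.
Δφ = 21.3069 − 43.4355 = -22.1286°.
a = sin²(Δφ/2) + cos φ₁ · cos φ₂ · sin²(Δλ/2) = 0.114736.
c = 2·atan2(√a, √(1−a)) = 0.69113 rad → d = 6371·c ≈ 4403.17 km.

4403 km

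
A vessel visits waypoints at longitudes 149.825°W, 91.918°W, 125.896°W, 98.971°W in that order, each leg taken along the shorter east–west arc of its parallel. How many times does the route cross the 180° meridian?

Leg 1: -149.825° → -91.918°, shortest Δλ = 57.907° (east) — does not cross 180°.
Leg 2: -91.918° → -125.896°, shortest Δλ = -33.978° (west) — does not cross 180°.
Leg 3: -125.896° → -98.971°, shortest Δλ = 26.925° (east) — does not cross 180°.
Total crossings: 0.

0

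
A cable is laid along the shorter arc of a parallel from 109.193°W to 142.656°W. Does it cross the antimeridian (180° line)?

Signed shortest Δλ = ((-142.656 − -109.193 + 180) mod 360) − 180 = -33.463°.
Going west by 33.463° from -109.193° reaches -142.656° without touching 180°.

No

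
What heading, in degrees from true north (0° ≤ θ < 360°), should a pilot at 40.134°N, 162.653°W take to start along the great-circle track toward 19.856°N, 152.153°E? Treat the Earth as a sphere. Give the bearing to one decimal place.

Δλ = 152.153 − -162.653 = 314.806°; wrapped into (−180°, 180°]: -45.194°.
θ = atan2( sin Δλ · cos φ₂ , cos φ₁ · sin φ₂ − sin φ₁ · cos φ₂ · cos Δλ )
  = atan2(-0.66732, -0.16755) = -104.095° → normalised to [0°, 360°): 255.905°.

255.9°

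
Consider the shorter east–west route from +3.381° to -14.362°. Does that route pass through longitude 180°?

No

Signed shortest Δλ = ((-14.362 − 3.381 + 180) mod 360) − 180 = -17.743°.
Going west by 17.743° from +3.381° reaches -14.362° without touching 180°.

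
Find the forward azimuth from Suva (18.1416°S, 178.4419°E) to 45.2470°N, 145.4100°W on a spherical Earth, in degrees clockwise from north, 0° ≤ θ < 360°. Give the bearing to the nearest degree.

26°

Δλ = -145.4100 − 178.4419 = -323.8519°; wrapped into (−180°, 180°]: 36.1481°.
θ = atan2( sin Δλ · cos φ₂ , cos φ₁ · sin φ₂ − sin φ₁ · cos φ₂ · cos Δλ )
  = atan2(0.41530, 0.85186) = 25.990° → normalised to [0°, 360°): 25.990°.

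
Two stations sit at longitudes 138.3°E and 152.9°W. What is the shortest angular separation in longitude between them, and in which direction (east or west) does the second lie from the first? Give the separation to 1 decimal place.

68.8° east

Raw difference: -152.9 − 138.3 = -291.2°.
Normalise into (−180°, 180°]: -291.2° + 360° = 68.8°.
Positive ⇒ the second point lies to the east; separation 68.8°.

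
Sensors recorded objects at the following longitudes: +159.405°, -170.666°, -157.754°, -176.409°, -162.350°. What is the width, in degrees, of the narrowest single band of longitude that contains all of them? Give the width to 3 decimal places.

Sort the longitudes: -176.409°, -170.666°, -162.350°, -157.754°, +159.405°.
Eastward gaps between consecutive values (wrapping around): 5.743°, 8.316°, 4.596°, 317.159°, 24.186°.
Largest gap = 317.159° ⇒ minimal covering band is its complement: 360° − 317.159° = 42.841°.
Band runs from +159.405° eastward to -157.754°, crossing the antimeridian.

42.841°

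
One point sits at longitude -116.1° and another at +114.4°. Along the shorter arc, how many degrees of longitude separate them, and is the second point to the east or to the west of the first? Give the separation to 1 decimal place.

Raw difference: 114.4 − -116.1 = 230.5°.
Normalise into (−180°, 180°]: 230.5° − 360° = -129.5°.
Negative ⇒ the second point lies to the west; separation 129.5°.

129.5° west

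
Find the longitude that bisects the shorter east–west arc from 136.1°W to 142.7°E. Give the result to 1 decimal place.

Signed shortest Δλ from -136.1° to +142.7° is -81.2°.
Midpoint longitude = -136.1° + (-81.2°)/2 = -136.1° − 40.6° = -176.7°.
(The naïve average (-136.1 + +142.7)/2 = 3.3° is on the wrong side of the globe.)

176.7°W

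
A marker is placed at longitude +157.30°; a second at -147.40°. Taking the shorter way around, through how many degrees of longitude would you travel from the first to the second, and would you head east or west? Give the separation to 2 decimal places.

55.30° east

Raw difference: -147.40 − 157.30 = -304.7°.
Normalise into (−180°, 180°]: -304.7° + 360° = 55.3°.
Positive ⇒ the second point lies to the east; separation 55.30°.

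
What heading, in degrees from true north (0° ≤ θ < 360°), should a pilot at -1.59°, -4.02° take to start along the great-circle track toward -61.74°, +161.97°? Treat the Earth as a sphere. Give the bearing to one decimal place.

Δλ = 161.97 − -4.02 = 165.99°.
θ = atan2( sin Δλ · cos φ₂ , cos φ₁ · sin φ₂ − sin φ₁ · cos φ₂ · cos Δλ )
  = atan2(0.11462, -0.89322) = 172.687° → normalised to [0°, 360°): 172.687°.

172.7°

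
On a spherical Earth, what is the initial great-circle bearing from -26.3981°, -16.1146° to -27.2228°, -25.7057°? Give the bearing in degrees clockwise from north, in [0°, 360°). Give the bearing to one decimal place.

Δλ = -25.7057 − -16.1146 = -9.5911°.
θ = atan2( sin Δλ · cos φ₂ , cos φ₁ · sin φ₂ − sin φ₁ · cos φ₂ · cos Δλ )
  = atan2(-0.14816, -0.01992) = -97.657° → normalised to [0°, 360°): 262.343°.

262.3°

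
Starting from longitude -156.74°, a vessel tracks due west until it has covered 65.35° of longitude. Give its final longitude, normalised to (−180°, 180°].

Start at -156.74°; shift −65.35° → -222.09°.
-222.09° lies outside (−180°, 180°]; add 360° → +137.91°.

+137.91°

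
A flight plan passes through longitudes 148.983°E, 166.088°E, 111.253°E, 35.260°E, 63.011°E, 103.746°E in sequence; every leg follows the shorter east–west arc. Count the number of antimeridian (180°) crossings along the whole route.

0

Leg 1: +148.983° → +166.088°, shortest Δλ = 17.105° (east) — does not cross 180°.
Leg 2: +166.088° → +111.253°, shortest Δλ = -54.835° (west) — does not cross 180°.
Leg 3: +111.253° → +35.260°, shortest Δλ = -75.993° (west) — does not cross 180°.
Leg 4: +35.260° → +63.011°, shortest Δλ = 27.751° (east) — does not cross 180°.
Leg 5: +63.011° → +103.746°, shortest Δλ = 40.735° (east) — does not cross 180°.
Total crossings: 0.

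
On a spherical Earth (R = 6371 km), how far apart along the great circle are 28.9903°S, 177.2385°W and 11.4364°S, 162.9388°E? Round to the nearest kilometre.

2835 km

Δλ = 162.9388 − -177.2385 = 340.1773°; wrapped into (−180°, 180°]: -19.8227°.
Δφ = -11.4364 − -28.9903 = 17.5539°.
a = sin²(Δφ/2) + cos φ₁ · cos φ₂ · sin²(Δλ/2) = 0.048683.
c = 2·atan2(√a, √(1−a)) = 0.44495 rad → d = 6371·c ≈ 2834.76 km.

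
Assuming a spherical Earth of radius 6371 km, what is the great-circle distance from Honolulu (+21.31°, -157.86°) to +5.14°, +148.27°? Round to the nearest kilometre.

6068 km

Δλ = 148.27 − -157.86 = 306.13°; wrapped into (−180°, 180°]: -53.87°.
Δφ = 5.14 − 21.31 = -16.17°.
a = sin²(Δφ/2) + cos φ₁ · cos φ₂ · sin²(Δλ/2) = 0.210172.
c = 2·atan2(√a, √(1−a)) = 0.95249 rad → d = 6371·c ≈ 6068.32 km.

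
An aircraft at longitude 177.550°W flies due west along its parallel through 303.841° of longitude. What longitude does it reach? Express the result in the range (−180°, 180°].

121.391°W

Start at -177.550°; shift −303.841° → -481.391°.
-481.391° lies outside (−180°, 180°]; add 360° → -121.391°.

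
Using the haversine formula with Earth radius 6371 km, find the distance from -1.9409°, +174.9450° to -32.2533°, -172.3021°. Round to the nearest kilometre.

Δλ = -172.3021 − 174.9450 = -347.2471°; wrapped into (−180°, 180°]: 12.7529°.
Δφ = -32.2533 − -1.9409 = -30.3124°.
a = sin²(Δφ/2) + cos φ₁ · cos φ₂ · sin²(Δλ/2) = 0.078782.
c = 2·atan2(√a, √(1−a)) = 0.56901 rad → d = 6371·c ≈ 3625.15 km.

3625 km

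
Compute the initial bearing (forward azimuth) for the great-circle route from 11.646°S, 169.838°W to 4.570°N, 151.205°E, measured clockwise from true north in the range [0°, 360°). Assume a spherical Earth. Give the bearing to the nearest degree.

291°

Δλ = 151.205 − -169.838 = 321.043°; wrapped into (−180°, 180°]: -38.957°.
θ = atan2( sin Δλ · cos φ₂ , cos φ₁ · sin φ₂ − sin φ₁ · cos φ₂ · cos Δλ )
  = atan2(-0.62674, 0.23451) = -69.485° → normalised to [0°, 360°): 290.515°.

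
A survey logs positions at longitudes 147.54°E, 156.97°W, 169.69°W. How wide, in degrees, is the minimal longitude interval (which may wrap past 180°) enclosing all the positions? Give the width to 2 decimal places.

55.49°

Sort the longitudes: -169.69°, -156.97°, +147.54°.
Eastward gaps between consecutive values (wrapping around): 12.72°, 304.51°, 42.77°.
Largest gap = 304.51° ⇒ minimal covering band is its complement: 360° − 304.51° = 55.49°.
Band runs from +147.54° eastward to -156.97°, crossing the antimeridian.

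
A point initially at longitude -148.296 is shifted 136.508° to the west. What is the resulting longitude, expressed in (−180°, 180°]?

Start at -148.296°; shift −136.508° → -284.804°.
-284.804° lies outside (−180°, 180°]; add 360° → +75.196°.

+75.196°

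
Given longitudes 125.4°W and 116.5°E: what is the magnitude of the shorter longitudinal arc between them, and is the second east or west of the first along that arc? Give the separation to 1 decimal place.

118.1° west

Raw difference: 116.5 − -125.4 = 241.9°.
Normalise into (−180°, 180°]: 241.9° − 360° = -118.1°.
Negative ⇒ the second point lies to the west; separation 118.1°.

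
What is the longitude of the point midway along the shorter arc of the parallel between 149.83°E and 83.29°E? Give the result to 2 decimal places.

116.56°E

Signed shortest Δλ from +149.83° to +83.29° is -66.54°.
Midpoint longitude = +149.83° + (-66.54°)/2 = +149.83° − 33.27° = +116.56°.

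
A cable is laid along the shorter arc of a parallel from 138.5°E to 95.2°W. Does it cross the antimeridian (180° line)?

Naïve |-95.2 − 138.5| = 233.7° > 180°, so the shorter arc goes the other way round — across 180°.
Signed shortest Δλ = ((-95.2 − 138.5 + 180) mod 360) − 180 = 126.3°.
Going east by 126.3° from +138.5° passes through 180° before reaching -95.2°.

Yes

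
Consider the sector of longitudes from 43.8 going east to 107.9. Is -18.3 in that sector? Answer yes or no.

No

Band width going east from +43.8° to +107.9°: ((107.9 − 43.8) mod 360) = 64.1°.
Offset of -18.3° east of the west edge: ((-18.3 − 43.8) mod 360) = 297.9°.
297.9° > 64.1° ⇒ outside.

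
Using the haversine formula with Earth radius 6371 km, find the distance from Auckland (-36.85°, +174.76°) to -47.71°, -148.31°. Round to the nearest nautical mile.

1745 nmi

Δλ = -148.31 − 174.76 = -323.07°; wrapped into (−180°, 180°]: 36.93°.
Δφ = -47.71 − -36.85 = -10.86°.
a = sin²(Δφ/2) + cos φ₁ · cos φ₂ · sin²(Δλ/2) = 0.062969.
c = 2·atan2(√a, √(1−a)) = 0.50729 rad → d = 6371·c ≈ 3231.97 km ≈ 1745.13 nmi.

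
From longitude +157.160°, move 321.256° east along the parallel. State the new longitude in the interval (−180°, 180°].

+118.416°

Start at +157.160°; shift +321.256° → +478.416°.
+478.416° lies outside (−180°, 180°]; subtract 360° → +118.416°.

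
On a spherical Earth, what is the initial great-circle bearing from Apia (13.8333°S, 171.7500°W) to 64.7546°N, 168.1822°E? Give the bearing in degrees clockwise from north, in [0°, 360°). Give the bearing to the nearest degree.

351°

Δλ = 168.1822 − -171.7500 = 339.9322°; wrapped into (−180°, 180°]: -20.0678°.
θ = atan2( sin Δλ · cos φ₂ , cos φ₁ · sin φ₂ − sin φ₁ · cos φ₂ · cos Δλ )
  = atan2(-0.14634, 0.97404) = -8.544° → normalised to [0°, 360°): 351.456°.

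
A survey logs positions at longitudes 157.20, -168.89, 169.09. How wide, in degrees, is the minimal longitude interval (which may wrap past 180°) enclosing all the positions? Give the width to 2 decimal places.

Sort the longitudes: -168.89°, +157.20°, +169.09°.
Eastward gaps between consecutive values (wrapping around): 326.09°, 11.89°, 22.02°.
Largest gap = 326.09° ⇒ minimal covering band is its complement: 360° − 326.09° = 33.91°.
Band runs from +157.20° eastward to -168.89°, crossing the antimeridian.

33.91°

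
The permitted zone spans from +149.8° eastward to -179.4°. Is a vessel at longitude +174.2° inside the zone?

Yes

Band width going east from +149.8° to -179.4°: ((-179.4 − 149.8) mod 360) = 30.8°.
Offset of +174.2° east of the west edge: ((174.2 − 149.8) mod 360) = 24.4°.
24.4° ≤ 30.8° ⇒ inside.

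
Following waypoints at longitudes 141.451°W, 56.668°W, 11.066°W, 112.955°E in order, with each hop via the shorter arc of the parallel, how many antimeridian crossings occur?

Leg 1: -141.451° → -56.668°, shortest Δλ = 84.783° (east) — does not cross 180°.
Leg 2: -56.668° → -11.066°, shortest Δλ = 45.602° (east) — does not cross 180°.
Leg 3: -11.066° → +112.955°, shortest Δλ = 124.021° (east) — does not cross 180°.
Total crossings: 0.

0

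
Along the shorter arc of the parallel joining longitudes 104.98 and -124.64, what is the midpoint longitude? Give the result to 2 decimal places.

Signed shortest Δλ from +104.98° to -124.64° is +130.38°.
Midpoint longitude = +104.98° + (+130.38°)/2 = +104.98° + 65.19° = +170.17°.
(The naïve average (+104.98 + -124.64)/2 = -9.83° is on the wrong side of the globe.)

+170.17°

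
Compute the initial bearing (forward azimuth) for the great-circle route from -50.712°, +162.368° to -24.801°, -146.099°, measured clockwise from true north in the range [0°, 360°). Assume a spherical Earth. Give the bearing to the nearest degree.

Δλ = -146.099 − 162.368 = -308.467°; wrapped into (−180°, 180°]: 51.533°.
θ = atan2( sin Δλ · cos φ₂ , cos φ₁ · sin φ₂ − sin φ₁ · cos φ₂ · cos Δλ )
  = atan2(0.71075, 0.17144) = 76.439° → normalised to [0°, 360°): 76.439°.

76°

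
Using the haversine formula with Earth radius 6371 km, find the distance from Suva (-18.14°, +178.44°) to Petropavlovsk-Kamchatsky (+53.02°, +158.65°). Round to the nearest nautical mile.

Δλ = 158.65 − 178.44 = -19.79°.
Δφ = 53.02 − -18.14 = 71.16°.
a = sin²(Δφ/2) + cos φ₁ · cos φ₂ · sin²(Δλ/2) = 0.355417.
c = 2·atan2(√a, √(1−a)) = 1.27744 rad → d = 6371·c ≈ 8138.58 km ≈ 4394.48 nmi.

4394 nmi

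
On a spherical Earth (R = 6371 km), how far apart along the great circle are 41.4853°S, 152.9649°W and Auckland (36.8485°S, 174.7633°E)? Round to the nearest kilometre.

2813 km

Δλ = 174.7633 − -152.9649 = 327.7282°; wrapped into (−180°, 180°]: -32.2718°.
Δφ = -36.8485 − -41.4853 = 4.6368°.
a = sin²(Δφ/2) + cos φ₁ · cos φ₂ · sin²(Δλ/2) = 0.047938.
c = 2·atan2(√a, √(1−a)) = 0.44147 rad → d = 6371·c ≈ 2812.61 km.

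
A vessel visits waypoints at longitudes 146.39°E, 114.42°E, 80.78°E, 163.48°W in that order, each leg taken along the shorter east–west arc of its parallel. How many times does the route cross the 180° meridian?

1

Leg 1: +146.39° → +114.42°, shortest Δλ = -31.97° (west) — does not cross 180°.
Leg 2: +114.42° → +80.78°, shortest Δλ = -33.64° (west) — does not cross 180°.
Leg 3: +80.78° → -163.48°, shortest Δλ = 115.74° (east) — crosses 180°.
Total crossings: 1.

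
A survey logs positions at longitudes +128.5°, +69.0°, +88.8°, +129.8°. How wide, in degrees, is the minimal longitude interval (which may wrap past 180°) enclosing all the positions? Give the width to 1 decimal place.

Sort the longitudes: +69.0°, +88.8°, +128.5°, +129.8°.
Eastward gaps between consecutive values (wrapping around): 19.8°, 39.7°, 1.3°, 299.2°.
Largest gap = 299.2° ⇒ minimal covering band is its complement: 360° − 299.2° = 60.8°.
Band runs from +69.0° eastward to +129.8°.

60.8°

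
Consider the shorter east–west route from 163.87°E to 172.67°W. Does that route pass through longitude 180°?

Yes

Naïve |-172.67 − 163.87| = 336.54° > 180°, so the shorter arc goes the other way round — across 180°.
Signed shortest Δλ = ((-172.67 − 163.87 + 180) mod 360) − 180 = 23.46°.
Going east by 23.46° from +163.87° passes through 180° before reaching -172.67°.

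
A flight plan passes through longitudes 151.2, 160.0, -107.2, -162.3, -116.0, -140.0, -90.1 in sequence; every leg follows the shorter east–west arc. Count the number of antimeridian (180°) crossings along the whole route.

1

Leg 1: +151.2° → +160.0°, shortest Δλ = 8.8° (east) — does not cross 180°.
Leg 2: +160.0° → -107.2°, shortest Δλ = 92.8° (east) — crosses 180°.
Leg 3: -107.2° → -162.3°, shortest Δλ = -55.1° (west) — does not cross 180°.
Leg 4: -162.3° → -116.0°, shortest Δλ = 46.3° (east) — does not cross 180°.
Leg 5: -116.0° → -140.0°, shortest Δλ = -24.0° (west) — does not cross 180°.
Leg 6: -140.0° → -90.1°, shortest Δλ = 49.9° (east) — does not cross 180°.
Total crossings: 1.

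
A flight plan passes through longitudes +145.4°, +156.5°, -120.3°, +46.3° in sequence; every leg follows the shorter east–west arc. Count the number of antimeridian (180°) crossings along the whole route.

1

Leg 1: +145.4° → +156.5°, shortest Δλ = 11.1° (east) — does not cross 180°.
Leg 2: +156.5° → -120.3°, shortest Δλ = 83.2° (east) — crosses 180°.
Leg 3: -120.3° → +46.3°, shortest Δλ = 166.6° (east) — does not cross 180°.
Total crossings: 1.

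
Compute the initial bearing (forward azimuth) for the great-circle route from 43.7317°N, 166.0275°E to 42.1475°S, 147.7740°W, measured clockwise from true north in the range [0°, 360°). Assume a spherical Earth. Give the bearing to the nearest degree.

Δλ = -147.7740 − 166.0275 = -313.8015°; wrapped into (−180°, 180°]: 46.1985°.
θ = atan2( sin Δλ · cos φ₂ , cos φ₁ · sin φ₂ − sin φ₁ · cos φ₂ · cos Δλ )
  = atan2(0.53511, -0.83964) = 147.490° → normalised to [0°, 360°): 147.490°.

147°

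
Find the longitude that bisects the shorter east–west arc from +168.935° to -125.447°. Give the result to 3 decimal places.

Signed shortest Δλ from +168.935° to -125.447° is +65.618°.
Midpoint longitude = +168.935° + (+65.618°)/2 = +168.935° + 32.809° = +201.744°.
Normalise into (−180°, 180°]: -158.256°.
(The naïve average (+168.935 + -125.447)/2 = 21.744° is on the wrong side of the globe.)

-158.256°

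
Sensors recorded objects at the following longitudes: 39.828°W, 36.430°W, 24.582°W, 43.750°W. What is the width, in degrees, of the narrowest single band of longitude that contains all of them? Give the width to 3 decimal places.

19.168°

Sort the longitudes: -43.750°, -39.828°, -36.430°, -24.582°.
Eastward gaps between consecutive values (wrapping around): 3.922°, 3.398°, 11.848°, 340.832°.
Largest gap = 340.832° ⇒ minimal covering band is its complement: 360° − 340.832° = 19.168°.
Band runs from -43.750° eastward to -24.582°.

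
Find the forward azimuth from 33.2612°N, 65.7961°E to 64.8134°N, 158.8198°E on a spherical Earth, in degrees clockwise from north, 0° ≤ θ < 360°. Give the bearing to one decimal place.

28.9°

Δλ = 158.8198 − 65.7961 = 93.0237°.
θ = atan2( sin Δλ · cos φ₂ , cos φ₁ · sin φ₂ − sin φ₁ · cos φ₂ · cos Δλ )
  = atan2(0.42498, 0.76899) = 28.927° → normalised to [0°, 360°): 28.927°.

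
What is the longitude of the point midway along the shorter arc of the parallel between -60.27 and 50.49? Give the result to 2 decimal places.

Signed shortest Δλ from -60.27° to +50.49° is +110.76°.
Midpoint longitude = -60.27° + (+110.76°)/2 = -60.27° + 55.38° = -4.89°.

-4.89°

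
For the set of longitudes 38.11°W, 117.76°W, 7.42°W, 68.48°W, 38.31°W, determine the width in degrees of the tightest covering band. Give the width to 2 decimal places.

110.34°

Sort the longitudes: -117.76°, -68.48°, -38.31°, -38.11°, -7.42°.
Eastward gaps between consecutive values (wrapping around): 49.28°, 30.17°, 0.20°, 30.69°, 249.66°.
Largest gap = 249.66° ⇒ minimal covering band is its complement: 360° − 249.66° = 110.34°.
Band runs from -117.76° eastward to -7.42°.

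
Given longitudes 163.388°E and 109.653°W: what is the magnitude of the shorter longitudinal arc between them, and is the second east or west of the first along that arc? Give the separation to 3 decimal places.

86.959° east

Raw difference: -109.653 − 163.388 = -273.041°.
Normalise into (−180°, 180°]: -273.041° + 360° = 86.959°.
Positive ⇒ the second point lies to the east; separation 86.959°.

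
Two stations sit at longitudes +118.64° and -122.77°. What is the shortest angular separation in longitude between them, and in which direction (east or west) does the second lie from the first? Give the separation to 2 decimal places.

Raw difference: -122.77 − 118.64 = -241.41°.
Normalise into (−180°, 180°]: -241.41° + 360° = 118.59°.
Positive ⇒ the second point lies to the east; separation 118.59°.

118.59° east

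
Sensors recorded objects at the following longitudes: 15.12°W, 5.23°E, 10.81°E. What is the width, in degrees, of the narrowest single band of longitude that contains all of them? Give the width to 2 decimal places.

Sort the longitudes: -15.12°, +5.23°, +10.81°.
Eastward gaps between consecutive values (wrapping around): 20.35°, 5.58°, 334.07°.
Largest gap = 334.07° ⇒ minimal covering band is its complement: 360° − 334.07° = 25.93°.
Band runs from -15.12° eastward to +10.81°.

25.93°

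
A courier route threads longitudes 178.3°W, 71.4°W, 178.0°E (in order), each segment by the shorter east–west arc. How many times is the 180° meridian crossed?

1

Leg 1: -178.3° → -71.4°, shortest Δλ = 106.9° (east) — does not cross 180°.
Leg 2: -71.4° → +178.0°, shortest Δλ = -110.6° (west) — crosses 180°.
Total crossings: 1.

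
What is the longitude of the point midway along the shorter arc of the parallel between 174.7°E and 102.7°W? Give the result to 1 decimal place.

144.0°W

Signed shortest Δλ from +174.7° to -102.7° is +82.6°.
Midpoint longitude = +174.7° + (+82.6°)/2 = +174.7° + 41.3° = +216.0°.
Normalise into (−180°, 180°]: -144.0°.
(The naïve average (+174.7 + -102.7)/2 = 36.0° is on the wrong side of the globe.)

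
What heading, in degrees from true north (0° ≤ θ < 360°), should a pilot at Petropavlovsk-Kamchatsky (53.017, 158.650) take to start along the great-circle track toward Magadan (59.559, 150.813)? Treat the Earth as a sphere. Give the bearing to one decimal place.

Δλ = 150.813 − 158.650 = -7.837°.
θ = atan2( sin Δλ · cos φ₂ , cos φ₁ · sin φ₂ − sin φ₁ · cos φ₂ · cos Δλ )
  = atan2(-0.06908, 0.11771) = -30.409° → normalised to [0°, 360°): 329.591°.

329.6°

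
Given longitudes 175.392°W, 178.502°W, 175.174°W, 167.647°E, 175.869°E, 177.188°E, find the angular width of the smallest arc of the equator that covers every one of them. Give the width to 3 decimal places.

17.179°

Sort the longitudes: -178.502°, -175.392°, -175.174°, +167.647°, +175.869°, +177.188°.
Eastward gaps between consecutive values (wrapping around): 3.110°, 0.218°, 342.821°, 8.222°, 1.319°, 4.310°.
Largest gap = 342.821° ⇒ minimal covering band is its complement: 360° − 342.821° = 17.179°.
Band runs from +167.647° eastward to -175.174°, crossing the antimeridian.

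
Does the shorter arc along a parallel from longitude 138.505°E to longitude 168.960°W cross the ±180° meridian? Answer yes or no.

Yes

Naïve |-168.960 − 138.505| = 307.465° > 180°, so the shorter arc goes the other way round — across 180°.
Signed shortest Δλ = ((-168.960 − 138.505 + 180) mod 360) − 180 = 52.535°.
Going east by 52.535° from +138.505° passes through 180° before reaching -168.960°.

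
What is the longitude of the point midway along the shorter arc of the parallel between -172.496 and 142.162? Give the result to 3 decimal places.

+164.833°

Signed shortest Δλ from -172.496° to +142.162° is -45.342°.
Midpoint longitude = -172.496° + (-45.342°)/2 = -172.496° − 22.671° = -195.167°.
Normalise into (−180°, 180°]: +164.833°.
(The naïve average (-172.496 + +142.162)/2 = -15.167° is on the wrong side of the globe.)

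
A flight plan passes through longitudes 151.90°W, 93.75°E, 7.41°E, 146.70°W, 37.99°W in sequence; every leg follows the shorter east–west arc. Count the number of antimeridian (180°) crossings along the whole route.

1

Leg 1: -151.90° → +93.75°, shortest Δλ = -114.35° (west) — crosses 180°.
Leg 2: +93.75° → +7.41°, shortest Δλ = -86.34° (west) — does not cross 180°.
Leg 3: +7.41° → -146.70°, shortest Δλ = -154.11° (west) — does not cross 180°.
Leg 4: -146.70° → -37.99°, shortest Δλ = 108.71° (east) — does not cross 180°.
Total crossings: 1.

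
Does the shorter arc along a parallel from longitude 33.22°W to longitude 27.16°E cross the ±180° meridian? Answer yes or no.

No

Signed shortest Δλ = ((27.16 − -33.22 + 180) mod 360) − 180 = 60.38°.
Going east by 60.38° from -33.22° reaches +27.16° without touching 180°.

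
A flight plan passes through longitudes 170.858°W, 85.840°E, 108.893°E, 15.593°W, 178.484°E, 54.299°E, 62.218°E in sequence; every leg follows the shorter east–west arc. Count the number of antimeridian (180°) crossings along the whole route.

Leg 1: -170.858° → +85.840°, shortest Δλ = -103.302° (west) — crosses 180°.
Leg 2: +85.840° → +108.893°, shortest Δλ = 23.053° (east) — does not cross 180°.
Leg 3: +108.893° → -15.593°, shortest Δλ = -124.486° (west) — does not cross 180°.
Leg 4: -15.593° → +178.484°, shortest Δλ = -165.923° (west) — crosses 180°.
Leg 5: +178.484° → +54.299°, shortest Δλ = -124.185° (west) — does not cross 180°.
Leg 6: +54.299° → +62.218°, shortest Δλ = 7.919° (east) — does not cross 180°.
Total crossings: 2.

2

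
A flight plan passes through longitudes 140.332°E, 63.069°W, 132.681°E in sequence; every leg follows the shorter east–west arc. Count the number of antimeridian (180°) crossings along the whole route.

2

Leg 1: +140.332° → -63.069°, shortest Δλ = 156.599° (east) — crosses 180°.
Leg 2: -63.069° → +132.681°, shortest Δλ = -164.25° (west) — crosses 180°.
Total crossings: 2.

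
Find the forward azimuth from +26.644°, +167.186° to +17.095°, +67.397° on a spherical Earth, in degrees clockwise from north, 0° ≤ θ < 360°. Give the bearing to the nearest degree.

Δλ = 67.397 − 167.186 = -99.789°.
θ = atan2( sin Δλ · cos φ₂ , cos φ₁ · sin φ₂ − sin φ₁ · cos φ₂ · cos Δλ )
  = atan2(-0.94190, 0.33562) = -70.388° → normalised to [0°, 360°): 289.612°.

290°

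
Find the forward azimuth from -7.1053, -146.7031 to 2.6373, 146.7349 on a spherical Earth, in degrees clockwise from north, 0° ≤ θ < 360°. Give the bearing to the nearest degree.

Δλ = 146.7349 − -146.7031 = 293.4380°; wrapped into (−180°, 180°]: -66.5620°.
θ = atan2( sin Δλ · cos φ₂ , cos φ₁ · sin φ₂ − sin φ₁ · cos φ₂ · cos Δλ )
  = atan2(-0.91652, 0.09481) = -84.094° → normalised to [0°, 360°): 275.906°.

276°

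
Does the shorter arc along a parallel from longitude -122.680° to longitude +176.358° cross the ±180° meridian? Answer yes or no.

Naïve |176.358 − -122.680| = 299.038° > 180°, so the shorter arc goes the other way round — across 180°.
Signed shortest Δλ = ((176.358 − -122.680 + 180) mod 360) − 180 = -60.962°.
Going west by 60.962° from -122.680° passes through 180° before reaching +176.358°.

Yes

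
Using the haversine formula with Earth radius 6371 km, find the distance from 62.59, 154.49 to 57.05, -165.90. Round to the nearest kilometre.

2258 km

Δλ = -165.90 − 154.49 = -320.39°; wrapped into (−180°, 180°]: 39.61°.
Δφ = 57.05 − 62.59 = -5.54°.
a = sin²(Δφ/2) + cos φ₁ · cos φ₂ · sin²(Δλ/2) = 0.031080.
c = 2·atan2(√a, √(1−a)) = 0.35444 rad → d = 6371·c ≈ 2258.16 km.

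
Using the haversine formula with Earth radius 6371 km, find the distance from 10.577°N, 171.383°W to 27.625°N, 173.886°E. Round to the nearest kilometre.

Δλ = 173.886 − -171.383 = 345.269°; wrapped into (−180°, 180°]: -14.731°.
Δφ = 27.625 − 10.577 = 17.048°.
a = sin²(Δφ/2) + cos φ₁ · cos φ₂ · sin²(Δλ/2) = 0.036284.
c = 2·atan2(√a, √(1−a)) = 0.38331 rad → d = 6371·c ≈ 2442.07 km.

2442 km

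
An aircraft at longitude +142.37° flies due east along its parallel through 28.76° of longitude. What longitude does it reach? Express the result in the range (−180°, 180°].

Start at +142.37°; shift +28.76° → +171.13°.
+171.13° already lies in (−180°, 180°].

+171.13°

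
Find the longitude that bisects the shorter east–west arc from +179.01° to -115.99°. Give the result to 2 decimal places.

Signed shortest Δλ from +179.01° to -115.99° is +65.00°.
Midpoint longitude = +179.01° + (+65.00°)/2 = +179.01° + 32.50° = +211.51°.
Normalise into (−180°, 180°]: -148.49°.
(The naïve average (+179.01 + -115.99)/2 = 31.51° is on the wrong side of the globe.)

-148.49°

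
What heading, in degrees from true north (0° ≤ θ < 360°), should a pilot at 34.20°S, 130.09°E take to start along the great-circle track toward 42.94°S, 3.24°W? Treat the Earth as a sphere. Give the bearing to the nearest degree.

212°

Δλ = -3.24 − 130.09 = -133.33°.
θ = atan2( sin Δλ · cos φ₂ , cos φ₁ · sin φ₂ − sin φ₁ · cos φ₂ · cos Δλ )
  = atan2(-0.53252, -0.84579) = -147.805° → normalised to [0°, 360°): 212.195°.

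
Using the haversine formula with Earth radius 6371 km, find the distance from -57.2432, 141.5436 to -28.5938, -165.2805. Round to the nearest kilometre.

Δλ = -165.2805 − 141.5436 = -306.8241°; wrapped into (−180°, 180°]: 53.1759°.
Δφ = -28.5938 − -57.2432 = 28.6494°.
a = sin²(Δφ/2) + cos φ₁ · cos φ₂ · sin²(Δλ/2) = 0.156383.
c = 2·atan2(√a, √(1−a)) = 0.81312 rad → d = 6371·c ≈ 5180.41 km.

5180 km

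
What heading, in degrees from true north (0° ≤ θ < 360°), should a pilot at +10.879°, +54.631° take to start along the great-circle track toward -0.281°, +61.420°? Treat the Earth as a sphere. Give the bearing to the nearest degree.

148°

Δλ = 61.420 − 54.631 = 6.789°.
θ = atan2( sin Δλ · cos φ₂ , cos φ₁ · sin φ₂ − sin φ₁ · cos φ₂ · cos Δλ )
  = atan2(0.11821, -0.19223) = 148.410° → normalised to [0°, 360°): 148.410°.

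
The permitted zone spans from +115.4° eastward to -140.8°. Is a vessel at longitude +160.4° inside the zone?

Yes

Band width going east from +115.4° to -140.8°: ((-140.8 − 115.4) mod 360) = 103.8°.
Offset of +160.4° east of the west edge: ((160.4 − 115.4) mod 360) = 45.0°.
45.0° ≤ 103.8° ⇒ inside.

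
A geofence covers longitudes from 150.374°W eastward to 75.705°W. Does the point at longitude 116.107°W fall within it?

Band width going east from -150.374° to -75.705°: ((-75.705 − -150.374) mod 360) = 74.669°.
Offset of -116.107° east of the west edge: ((-116.107 − -150.374) mod 360) = 34.267°.
34.267° ≤ 74.669° ⇒ inside.

Yes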